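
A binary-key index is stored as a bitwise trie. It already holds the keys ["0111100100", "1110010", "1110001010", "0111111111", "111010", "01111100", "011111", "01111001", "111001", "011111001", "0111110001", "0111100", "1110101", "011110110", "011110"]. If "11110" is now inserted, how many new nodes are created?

Walking "11110" from the root, the first 3 characters ("111") follow existing edges; "1" is the first miss.
Each of the 2 remaining characters creates one node.

2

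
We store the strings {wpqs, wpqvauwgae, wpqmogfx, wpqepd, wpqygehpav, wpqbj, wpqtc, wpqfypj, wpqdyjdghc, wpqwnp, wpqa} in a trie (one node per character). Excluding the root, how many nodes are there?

For each word, the new-node count is its length minus the longest prefix already in the trie:
  "wpqs" → 4 new (w, p, q, s)
  "wpqvauwgae" → prefix "wpq" already present; 7 new (v, a, u, w, g, a, e)
  "wpqmogfx" → prefix "wpq" already present; 5 new (m, o, g, f, x)
  "wpqepd" → prefix "wpq" already present; 3 new (e, p, d)
  "wpqygehpav" → prefix "wpq" already present; 7 new (y, g, e, h, p, a, v)
  "wpqbj" → prefix "wpq" already present; 2 new (b, j)
  "wpqtc" → prefix "wpq" already present; 2 new (t, c)
  "wpqfypj" → prefix "wpq" already present; 4 new (f, y, p, j)
  "wpqdyjdghc" → prefix "wpq" already present; 7 new (d, y, j, d, g, h, c)
  "wpqwnp" → prefix "wpq" already present; 3 new (w, n, p)
  "wpqa" → prefix "wpq" already present; 1 new (a)
Total nodes = 4 + 7 + 5 + 3 + 7 + 2 + 2 + 4 + 7 + 3 + 1 = 45

45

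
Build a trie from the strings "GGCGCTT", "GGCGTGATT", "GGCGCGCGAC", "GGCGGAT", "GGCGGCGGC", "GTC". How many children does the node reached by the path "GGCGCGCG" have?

The children of the "GGCGCGCG" node are the distinct next characters among strings starting with "GGCGCGCG".
Characters that immediately follow "GGCGCGCG" among the stored strings: {A}.
That node has 1 child edge.

1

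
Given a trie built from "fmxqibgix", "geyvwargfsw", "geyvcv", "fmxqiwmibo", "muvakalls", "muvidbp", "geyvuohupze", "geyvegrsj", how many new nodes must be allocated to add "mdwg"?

3

Walking "mdwg" from the root, the first 1 characters ("m") follow existing edges; "d" is the first miss.
New nodes needed: |"mdwg"| − 1 = 4 − 1 = 3.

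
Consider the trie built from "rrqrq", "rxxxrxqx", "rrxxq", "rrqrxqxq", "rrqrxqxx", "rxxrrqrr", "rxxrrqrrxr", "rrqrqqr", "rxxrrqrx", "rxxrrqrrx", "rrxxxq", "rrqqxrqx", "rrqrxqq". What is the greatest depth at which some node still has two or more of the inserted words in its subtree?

The deepest shared node is where two words last agree before diverging.
"rxxrrqrrx" and "rxxrrqrrxr" agree on "rxxrrqrrx" (9 characters) before diverging; nothing deeper is shared.
Longest shared-prefix length: 9

9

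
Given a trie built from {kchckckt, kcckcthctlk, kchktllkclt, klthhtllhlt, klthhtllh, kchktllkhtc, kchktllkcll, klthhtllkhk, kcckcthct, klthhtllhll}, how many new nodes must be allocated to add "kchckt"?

1

"kchck" is already a path in the trie; the remaining "t" must be added.
So 6 − 5 = 1 new nodes.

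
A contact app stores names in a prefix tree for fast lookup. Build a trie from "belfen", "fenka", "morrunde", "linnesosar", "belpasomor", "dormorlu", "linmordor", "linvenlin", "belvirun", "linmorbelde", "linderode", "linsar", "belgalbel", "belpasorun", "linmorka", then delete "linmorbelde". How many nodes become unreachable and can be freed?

After clearing the end-marker at "linmorbelde", prune upward until reaching a node still needed by another word.
The suffix "belde" (5 nodes) is used only by "linmorbelde"; the node for "linmor" still has the child "d", so pruning stops there.
Nodes removed: 5

5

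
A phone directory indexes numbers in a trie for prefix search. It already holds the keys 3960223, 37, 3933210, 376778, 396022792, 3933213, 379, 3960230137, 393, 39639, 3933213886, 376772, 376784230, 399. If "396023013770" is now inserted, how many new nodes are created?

"3960230137" is already a path in the trie; the remaining "70" must be added.
New nodes needed: |"396023013770"| − 10 = 12 − 10 = 2.

2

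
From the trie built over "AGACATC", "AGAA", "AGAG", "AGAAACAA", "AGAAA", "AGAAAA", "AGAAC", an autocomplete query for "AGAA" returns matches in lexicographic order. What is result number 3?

DFS of the "AGAA" subtree visits, in order: "AGAA", "AGAAA", "AGAAAA", "AGAAACAA", "AGAAC"
Position 3: AGAAAA

AGAAAA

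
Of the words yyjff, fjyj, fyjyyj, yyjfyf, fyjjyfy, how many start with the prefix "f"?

Traverse to the node for "f", then collect every word in that subtree.
Words under "f": fjyj, fyjjyfy, fyjyyj
Count: 3

3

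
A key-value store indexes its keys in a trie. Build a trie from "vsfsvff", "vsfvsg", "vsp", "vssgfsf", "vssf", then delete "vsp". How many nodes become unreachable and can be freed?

Walk "vsp" from the leaf back toward the root, removing each node that no remaining word uses.
The suffix "p" (1 node) is used only by "vsp"; the node for "vs" still has the child "f", so pruning stops there.
Nodes removed: 1

1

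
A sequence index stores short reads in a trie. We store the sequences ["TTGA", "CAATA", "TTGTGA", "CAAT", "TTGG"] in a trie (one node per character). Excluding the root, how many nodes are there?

Count nodes per top-level branch (shared prefixes stored once):
  'C'-branch (CAAT, CAATA): 5 nodes
  'T'-branch (TTGA, TTGG, TTGTGA): 8 nodes
Sum: 13

13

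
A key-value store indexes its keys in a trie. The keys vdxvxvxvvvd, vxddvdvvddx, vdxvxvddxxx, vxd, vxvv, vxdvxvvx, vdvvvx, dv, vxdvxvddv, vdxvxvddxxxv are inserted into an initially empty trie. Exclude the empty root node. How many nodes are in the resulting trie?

43

Trace insertions, counting only characters that open a new branch:
  "vdxvxvxvvvd" → 11 new (v, d, x, v, x, v, x, v, v, v, d)
  "vxddvdvvddx" → prefix "v" already present; 10 new (x, d, d, v, d, v, v, d, d, x)
  "vdxvxvddxxx" → prefix "vdxvxv" already present; 5 new (d, d, x, x, x)
  "vxd" → prefix "vxd" already present; 0 new (none)
  "vxvv" → prefix "vx" already present; 2 new (v, v)
  "vxdvxvvx" → prefix "vxd" already present; 5 new (v, x, v, v, x)
  "vdvvvx" → prefix "vd" already present; 4 new (v, v, v, x)
  "dv" → 2 new (d, v)
  "vxdvxvddv" → prefix "vxdvxv" already present; 3 new (d, d, v)
  "vdxvxvddxxxv" → prefix "vdxvxvddxxx" already present; 1 new (v)
Total nodes = 11 + 10 + 5 + 0 + 2 + 5 + 4 + 2 + 3 + 1 = 43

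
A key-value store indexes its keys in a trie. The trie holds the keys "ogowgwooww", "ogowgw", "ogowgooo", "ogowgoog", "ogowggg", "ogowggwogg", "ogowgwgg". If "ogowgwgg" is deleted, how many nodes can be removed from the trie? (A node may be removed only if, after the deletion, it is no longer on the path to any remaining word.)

2

A node on "ogowgwgg"'s path can go only if nothing else ends at it or branches off below it.
The suffix "gg" (2 nodes) is used only by "ogowgwgg"; the node for "ogowgw" still has the child "o", so pruning stops there.
Nodes removed: 2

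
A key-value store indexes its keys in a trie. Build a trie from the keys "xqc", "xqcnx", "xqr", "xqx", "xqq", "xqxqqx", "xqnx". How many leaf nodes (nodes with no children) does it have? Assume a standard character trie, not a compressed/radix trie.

5

Leaves are exactly the stored words that no other stored word extends.
Those words: "xqcnx", "xqnx", "xqq", "xqr", "xqxqqx"
Leaf count: 5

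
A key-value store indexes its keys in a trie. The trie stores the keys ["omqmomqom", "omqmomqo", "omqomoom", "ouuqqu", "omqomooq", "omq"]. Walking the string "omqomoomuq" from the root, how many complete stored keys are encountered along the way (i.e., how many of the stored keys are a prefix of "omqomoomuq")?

Check each prefix of "omqomoomuq" against the stored set — each match is an end-marker on the path.
Prefixes of the query that are stored words: "omq", "omqomoom"
Count: 2

2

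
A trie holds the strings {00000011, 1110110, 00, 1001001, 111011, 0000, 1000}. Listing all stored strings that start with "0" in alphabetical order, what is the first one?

Words with prefix "0", in lexicographic order: "00", "0000", "00000011"
Position 1: 00

00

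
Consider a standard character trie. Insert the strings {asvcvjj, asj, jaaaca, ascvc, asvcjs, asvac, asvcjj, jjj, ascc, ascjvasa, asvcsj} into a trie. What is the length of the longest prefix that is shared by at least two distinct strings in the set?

5

Look for the deepest trie node that still has at least two words in its subtree.
e.g. "asvcjj" and "asvcjs" share the prefix "asvcj" of length 5; no pair shares a longer one.
Longest shared-prefix length: 5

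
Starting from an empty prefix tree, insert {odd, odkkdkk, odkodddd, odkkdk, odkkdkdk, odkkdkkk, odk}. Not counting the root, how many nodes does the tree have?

Count nodes per top-level branch (shared prefixes stored once):
  'o'-branch (odd, odk, odkkdk, odkkdkdk, odkkdkk, odkkdkkk, odkodddd): 16 nodes
Sum: 16

16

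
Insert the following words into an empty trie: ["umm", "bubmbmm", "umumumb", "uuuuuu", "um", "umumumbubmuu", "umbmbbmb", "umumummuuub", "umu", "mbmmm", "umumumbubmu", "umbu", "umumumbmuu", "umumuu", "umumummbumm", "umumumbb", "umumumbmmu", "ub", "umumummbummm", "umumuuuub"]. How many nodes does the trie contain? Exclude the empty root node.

Count nodes per top-level branch (shared prefixes stored once):
  'b'-branch (bubmbmm): 7 nodes
  'm'-branch (mbmmm): 5 nodes
  'u'-branch (ub, um, umbmbbmb, umbu, umm, umu, umumumb, umumumbb, umumumbmmu, umumumbmuu, umumumbubmu, umumumbubmuu, umumummbumm, umumummbummm, umumummuuub, umumuu, umumuuuub, uuuuuu): 46 nodes
Sum: 58

58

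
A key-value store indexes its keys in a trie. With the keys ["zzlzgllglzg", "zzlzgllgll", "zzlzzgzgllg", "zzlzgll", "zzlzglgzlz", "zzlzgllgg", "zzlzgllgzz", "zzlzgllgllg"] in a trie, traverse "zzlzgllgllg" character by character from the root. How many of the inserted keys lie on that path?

3

Check each prefix of "zzlzgllgllg" against the stored set — each match is an end-marker on the path.
Prefixes of the query that are stored words: "zzlzgll", "zzlzgllgll", "zzlzgllgllg"
Count: 3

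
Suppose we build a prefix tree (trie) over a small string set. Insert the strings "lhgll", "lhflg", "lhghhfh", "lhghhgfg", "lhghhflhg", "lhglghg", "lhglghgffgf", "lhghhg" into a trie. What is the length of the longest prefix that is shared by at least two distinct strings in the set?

7

Look for the deepest trie node that still has at least two words in its subtree.
e.g. "lhglghg" and "lhglghgffgf" share the prefix "lhglghg" of length 7; no pair shares a longer one.
Longest shared-prefix length: 7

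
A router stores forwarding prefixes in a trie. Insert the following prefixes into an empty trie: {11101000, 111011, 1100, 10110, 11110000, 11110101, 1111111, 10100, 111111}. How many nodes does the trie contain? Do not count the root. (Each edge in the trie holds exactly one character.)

28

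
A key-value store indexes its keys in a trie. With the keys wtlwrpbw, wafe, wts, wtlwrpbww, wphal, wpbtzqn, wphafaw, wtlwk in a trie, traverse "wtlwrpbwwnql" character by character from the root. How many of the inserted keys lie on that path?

Walk "wtlwrpbwwnql" from the root; an end-of-word marker is hit whenever a stored word is a prefix of "wtlwrpbwwnql".
Prefixes of the query that are stored words: "wtlwrpbw", "wtlwrpbww"
Count: 2

2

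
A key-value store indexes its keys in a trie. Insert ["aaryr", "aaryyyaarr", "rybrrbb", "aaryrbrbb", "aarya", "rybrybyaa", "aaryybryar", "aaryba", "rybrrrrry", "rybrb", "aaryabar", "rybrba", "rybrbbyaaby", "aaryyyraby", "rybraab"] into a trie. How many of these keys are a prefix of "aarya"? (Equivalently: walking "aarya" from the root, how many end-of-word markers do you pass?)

Check each prefix of "aarya" against the stored set — each match is an end-marker on the path.
Prefixes of the query that are stored words: "aarya"
Count: 1

1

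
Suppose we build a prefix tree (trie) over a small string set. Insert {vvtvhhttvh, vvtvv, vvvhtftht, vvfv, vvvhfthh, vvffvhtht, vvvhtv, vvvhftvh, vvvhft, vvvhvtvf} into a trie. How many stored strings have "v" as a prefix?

Traverse to the node for "v", then collect every word in that subtree.
Words under "v": vvffvhtht, vvfv, vvtvhhttvh, vvtvv, vvvhft, vvvhfthh, vvvhftvh, vvvhtftht, vvvhtv, vvvhvtvf
Count: 10

10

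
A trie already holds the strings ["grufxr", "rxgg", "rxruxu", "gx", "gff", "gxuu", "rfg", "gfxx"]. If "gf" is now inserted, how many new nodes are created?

0

Every character of "gf" already lies on an existing path (it is a prefix of some stored word).
No new nodes are needed: 0.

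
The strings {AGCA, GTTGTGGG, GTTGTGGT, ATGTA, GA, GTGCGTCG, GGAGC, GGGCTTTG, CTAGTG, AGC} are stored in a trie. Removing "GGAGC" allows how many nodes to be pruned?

3

A node on "GGAGC"'s path can go only if nothing else ends at it or branches off below it.
The suffix "AGC" (3 nodes) is used only by "GGAGC"; the node for "GG" still has the child "G", so pruning stops there.
Nodes removed: 3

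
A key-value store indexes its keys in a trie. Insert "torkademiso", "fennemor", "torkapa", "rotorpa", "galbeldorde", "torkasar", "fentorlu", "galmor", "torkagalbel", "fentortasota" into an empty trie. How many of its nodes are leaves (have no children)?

10

Leaves are exactly the stored words that no other stored word extends.
Those words: "fennemor", "fentorlu", "fentortasota", "galbeldorde", "galmor", "rotorpa", "torkademiso", "torkagalbel", "torkapa", "torkasar"
Leaf count: 10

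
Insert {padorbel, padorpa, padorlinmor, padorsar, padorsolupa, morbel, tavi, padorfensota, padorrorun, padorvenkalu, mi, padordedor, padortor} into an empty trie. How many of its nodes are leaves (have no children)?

13

A leaf is a node with no children — equivalently, the end of a word that is not a proper prefix of any other stored word.
Those words: "mi", "morbel", "padorbel", "padordedor", "padorfensota", "padorlinmor", "padorpa", "padorrorun", "padorsar", "padorsolupa", "padortor", "padorvenkalu", "tavi"
Leaf count: 13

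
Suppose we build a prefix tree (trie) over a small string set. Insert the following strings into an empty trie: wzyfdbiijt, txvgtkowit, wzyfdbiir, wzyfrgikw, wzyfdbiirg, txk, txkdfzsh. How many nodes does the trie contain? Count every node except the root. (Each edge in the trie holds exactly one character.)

33

Insert word by word; a character creates a node only if that edge doesn't already exist:
  "wzyfdbiijt" → 10 new (w, z, y, f, d, b, i, i, j, t)
  "txvgtkowit" → 10 new (t, x, v, g, t, k, o, w, i, t)
  "wzyfdbiir" → prefix "wzyfdbii" already present; 1 new (r)
  "wzyfrgikw" → prefix "wzyf" already present; 5 new (r, g, i, k, w)
  "wzyfdbiirg" → prefix "wzyfdbiir" already present; 1 new (g)
  "txk" → prefix "tx" already present; 1 new (k)
  "txkdfzsh" → prefix "txk" already present; 5 new (d, f, z, s, h)
Total nodes = 10 + 10 + 1 + 5 + 1 + 1 + 5 = 33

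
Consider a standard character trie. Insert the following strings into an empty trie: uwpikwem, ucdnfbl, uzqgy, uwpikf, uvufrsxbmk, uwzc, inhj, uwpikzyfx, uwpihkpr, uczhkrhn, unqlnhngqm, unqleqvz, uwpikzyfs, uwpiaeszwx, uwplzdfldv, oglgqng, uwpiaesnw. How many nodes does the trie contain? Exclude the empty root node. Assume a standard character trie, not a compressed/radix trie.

84

For each word, the new-node count is its length minus the longest prefix already in the trie:
  "uwpikwem" → 8 new (u, w, p, i, k, w, e, m)
  "ucdnfbl" → prefix "u" already present; 6 new (c, d, n, f, b, l)
  "uzqgy" → prefix "u" already present; 4 new (z, q, g, y)
  "uwpikf" → prefix "uwpik" already present; 1 new (f)
  "uvufrsxbmk" → prefix "u" already present; 9 new (v, u, f, r, s, x, b, m, k)
  "uwzc" → prefix "uw" already present; 2 new (z, c)
  "inhj" → 4 new (i, n, h, j)
  "uwpikzyfx" → prefix "uwpik" already present; 4 new (z, y, f, x)
  "uwpihkpr" → prefix "uwpi" already present; 4 new (h, k, p, r)
  "uczhkrhn" → prefix "uc" already present; 6 new (z, h, k, r, h, n)
  "unqlnhngqm" → prefix "u" already present; 9 new (n, q, l, n, h, n, g, q, m)
  "unqleqvz" → prefix "unql" already present; 4 new (e, q, v, z)
  "uwpikzyfs" → prefix "uwpikzyf" already present; 1 new (s)
  "uwpiaeszwx" → prefix "uwpi" already present; 6 new (a, e, s, z, w, x)
  "uwplzdfldv" → prefix "uwp" already present; 7 new (l, z, d, f, l, d, v)
  "oglgqng" → 7 new (o, g, l, g, q, n, g)
  "uwpiaesnw" → prefix "uwpiaes" already present; 2 new (n, w)
Total nodes = 8 + 6 + 4 + 1 + 9 + 2 + 4 + 4 + 4 + 6 + 9 + 4 + 1 + 6 + 7 + 7 + 2 = 84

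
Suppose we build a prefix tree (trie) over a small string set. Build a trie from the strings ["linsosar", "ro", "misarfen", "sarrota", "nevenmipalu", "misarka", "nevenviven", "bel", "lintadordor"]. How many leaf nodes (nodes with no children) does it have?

Leaves are exactly the stored words that no other stored word extends.
Those words: "bel", "linsosar", "lintadordor", "misarfen", "misarka", "nevenmipalu", "nevenviven", "ro", "sarrota"
Leaf count: 9

9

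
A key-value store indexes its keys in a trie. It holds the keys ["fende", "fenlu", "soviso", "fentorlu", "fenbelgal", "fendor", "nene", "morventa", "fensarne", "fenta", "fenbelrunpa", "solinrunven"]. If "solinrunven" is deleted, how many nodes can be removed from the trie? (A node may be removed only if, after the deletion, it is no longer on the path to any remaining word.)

Walk "solinrunven" from the leaf back toward the root, removing each node that no remaining word uses.
The suffix "linrunven" (9 nodes) is used only by "solinrunven"; the node for "so" still has the child "v", so pruning stops there.
Nodes removed: 9

9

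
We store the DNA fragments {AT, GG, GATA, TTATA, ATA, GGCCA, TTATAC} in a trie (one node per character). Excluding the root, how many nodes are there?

Insert word by word; a character creates a node only if that edge doesn't already exist:
  "AT" → 2 new (A, T)
  "GG" → 2 new (G, G)
  "GATA" → prefix "G" already present; 3 new (A, T, A)
  "TTATA" → 5 new (T, T, A, T, A)
  "ATA" → prefix "AT" already present; 1 new (A)
  "GGCCA" → prefix "GG" already present; 3 new (C, C, A)
  "TTATAC" → prefix "TTATA" already present; 1 new (C)
Total nodes = 2 + 2 + 3 + 5 + 1 + 3 + 1 = 17

17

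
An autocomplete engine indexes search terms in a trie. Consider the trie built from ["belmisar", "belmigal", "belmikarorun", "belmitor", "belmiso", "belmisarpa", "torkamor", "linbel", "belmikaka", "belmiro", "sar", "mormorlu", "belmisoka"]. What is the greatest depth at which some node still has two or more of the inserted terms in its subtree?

8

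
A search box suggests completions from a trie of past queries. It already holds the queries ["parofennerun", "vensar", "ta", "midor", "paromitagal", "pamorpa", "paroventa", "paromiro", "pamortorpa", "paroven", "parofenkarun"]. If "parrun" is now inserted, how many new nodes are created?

The longest prefix of "parrun" already in the trie is "par" (length 3).
So 6 − 3 = 3 new nodes.

3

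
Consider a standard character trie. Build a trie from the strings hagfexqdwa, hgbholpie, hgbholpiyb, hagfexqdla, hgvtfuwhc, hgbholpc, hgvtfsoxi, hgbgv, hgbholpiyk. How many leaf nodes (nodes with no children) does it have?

A leaf is a node with no children — equivalently, the end of a word that is not a proper prefix of any other stored word.
Those words: "hagfexqdla", "hagfexqdwa", "hgbgv", "hgbholpc", "hgbholpie", "hgbholpiyb", "hgbholpiyk", "hgvtfsoxi", "hgvtfuwhc"
Leaf count: 9

9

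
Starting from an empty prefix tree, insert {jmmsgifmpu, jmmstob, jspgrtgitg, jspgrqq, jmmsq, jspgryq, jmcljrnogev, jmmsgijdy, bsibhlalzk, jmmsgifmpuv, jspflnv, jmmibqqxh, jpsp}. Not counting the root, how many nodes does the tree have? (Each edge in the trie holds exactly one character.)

For each word, the new-node count is its length minus the longest prefix already in the trie:
  "jmmsgifmpu" → 10 new (j, m, m, s, g, i, f, m, p, u)
  "jmmstob" → prefix "jmms" already present; 3 new (t, o, b)
  "jspgrtgitg" → prefix "j" already present; 9 new (s, p, g, r, t, g, i, t, g)
  "jspgrqq" → prefix "jspgr" already present; 2 new (q, q)
  "jmmsq" → prefix "jmms" already present; 1 new (q)
  "jspgryq" → prefix "jspgr" already present; 2 new (y, q)
  "jmcljrnogev" → prefix "jm" already present; 9 new (c, l, j, r, n, o, g, e, v)
  "jmmsgijdy" → prefix "jmmsgi" already present; 3 new (j, d, y)
  "bsibhlalzk" → 10 new (b, s, i, b, h, l, a, l, z, k)
  "jmmsgifmpuv" → prefix "jmmsgifmpu" already present; 1 new (v)
  "jspflnv" → prefix "jsp" already present; 4 new (f, l, n, v)
  "jmmibqqxh" → prefix "jmm" already present; 6 new (i, b, q, q, x, h)
  "jpsp" → prefix "j" already present; 3 new (p, s, p)
Total nodes = 10 + 3 + 9 + 2 + 1 + 2 + 9 + 3 + 10 + 1 + 4 + 6 + 3 = 63

63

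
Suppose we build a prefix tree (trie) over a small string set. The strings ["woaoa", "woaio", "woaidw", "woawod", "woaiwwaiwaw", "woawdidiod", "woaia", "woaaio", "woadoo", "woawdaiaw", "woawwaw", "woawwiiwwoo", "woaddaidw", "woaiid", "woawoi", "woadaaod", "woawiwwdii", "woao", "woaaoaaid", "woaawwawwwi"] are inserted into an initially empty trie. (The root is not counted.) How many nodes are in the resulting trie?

Insert word by word; a character creates a node only if that edge doesn't already exist:
  "woaoa" → 5 new (w, o, a, o, a)
  "woaio" → prefix "woa" already present; 2 new (i, o)
  "woaidw" → prefix "woai" already present; 2 new (d, w)
  "woawod" → prefix "woa" already present; 3 new (w, o, d)
  "woaiwwaiwaw" → prefix "woai" already present; 7 new (w, w, a, i, w, a, w)
  "woawdidiod" → prefix "woaw" already present; 6 new (d, i, d, i, o, d)
  "woaia" → prefix "woai" already present; 1 new (a)
  "woaaio" → prefix "woa" already present; 3 new (a, i, o)
  "woadoo" → prefix "woa" already present; 3 new (d, o, o)
  "woawdaiaw" → prefix "woawd" already present; 4 new (a, i, a, w)
  "woawwaw" → prefix "woaw" already present; 3 new (w, a, w)
  "woawwiiwwoo" → prefix "woaww" already present; 6 new (i, i, w, w, o, o)
  "woaddaidw" → prefix "woad" already present; 5 new (d, a, i, d, w)
  "woaiid" → prefix "woai" already present; 2 new (i, d)
  "woawoi" → prefix "woawo" already present; 1 new (i)
  "woadaaod" → prefix "woad" already present; 4 new (a, a, o, d)
  "woawiwwdii" → prefix "woaw" already present; 6 new (i, w, w, d, i, i)
  "woao" → prefix "woao" already present; 0 new (none)
  "woaaoaaid" → prefix "woaa" already present; 5 new (o, a, a, i, d)
  "woaawwawwwi" → prefix "woaa" already present; 7 new (w, w, a, w, w, w, i)
Total nodes = 5 + 2 + 2 + 3 + 7 + 6 + 1 + 3 + 3 + 4 + 3 + 6 + 5 + 2 + 1 + 4 + 6 + 0 + 5 + 7 = 75

75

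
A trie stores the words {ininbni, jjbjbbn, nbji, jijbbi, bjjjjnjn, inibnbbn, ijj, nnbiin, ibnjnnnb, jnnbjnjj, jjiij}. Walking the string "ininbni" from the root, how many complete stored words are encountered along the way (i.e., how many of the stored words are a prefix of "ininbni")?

1

Check each prefix of "ininbni" against the stored set — each match is an end-marker on the path.
Prefixes of the query that are stored words: "ininbni"
Count: 1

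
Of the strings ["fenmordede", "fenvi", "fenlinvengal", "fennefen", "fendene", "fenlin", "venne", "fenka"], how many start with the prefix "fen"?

Filter for entries beginning with "fen":
Words under "fen": fendene, fenka, fenlin, fenlinvengal, fenmordede, fennefen, fenvi
Count: 7

7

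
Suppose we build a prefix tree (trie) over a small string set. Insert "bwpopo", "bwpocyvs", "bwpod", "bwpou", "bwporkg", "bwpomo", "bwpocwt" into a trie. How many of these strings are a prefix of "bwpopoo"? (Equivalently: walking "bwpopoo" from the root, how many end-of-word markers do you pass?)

1

Walk "bwpopoo" from the root; an end-of-word marker is hit whenever a stored word is a prefix of "bwpopoo".
Prefixes of the query that are stored words: "bwpopo"
Count: 1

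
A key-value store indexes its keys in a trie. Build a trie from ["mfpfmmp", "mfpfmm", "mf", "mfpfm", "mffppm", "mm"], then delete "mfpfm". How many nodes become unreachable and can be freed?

0

After clearing the end-marker at "mfpfm", prune upward until reaching a node still needed by another word.
Every node on "mfpfm" is still needed (e.g. by "mfpfmmp"), so nothing is freed.
Nodes removed: 0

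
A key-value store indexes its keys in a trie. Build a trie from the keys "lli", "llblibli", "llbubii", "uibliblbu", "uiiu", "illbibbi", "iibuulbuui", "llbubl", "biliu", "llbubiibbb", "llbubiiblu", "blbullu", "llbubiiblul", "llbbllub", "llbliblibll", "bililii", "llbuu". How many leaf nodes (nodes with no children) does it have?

14

Leaves are exactly the stored words that no other stored word extends.
Those words: "bililii", "biliu", "blbullu", "iibuulbuui", "illbibbi", "llbbllub", "llbliblibll", "llbubiibbb", "llbubiiblul", "llbubl", "llbuu", "lli", "uibliblbu", "uiiu"
Leaf count: 14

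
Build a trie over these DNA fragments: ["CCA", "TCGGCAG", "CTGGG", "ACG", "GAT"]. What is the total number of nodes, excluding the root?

For each word, the new-node count is its length minus the longest prefix already in the trie:
  "CCA" → 3 new (C, C, A)
  "TCGGCAG" → 7 new (T, C, G, G, C, A, G)
  "CTGGG" → prefix "C" already present; 4 new (T, G, G, G)
  "ACG" → 3 new (A, C, G)
  "GAT" → 3 new (G, A, T)
Total nodes = 3 + 7 + 4 + 3 + 3 = 20

20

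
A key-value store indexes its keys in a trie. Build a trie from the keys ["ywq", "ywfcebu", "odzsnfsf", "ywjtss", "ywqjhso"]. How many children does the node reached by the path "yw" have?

3

Walk "yw" from the root, arriving at one node.
Characters that immediately follow "yw" among the stored strings: {f, j, q}.
That node has 3 child edges.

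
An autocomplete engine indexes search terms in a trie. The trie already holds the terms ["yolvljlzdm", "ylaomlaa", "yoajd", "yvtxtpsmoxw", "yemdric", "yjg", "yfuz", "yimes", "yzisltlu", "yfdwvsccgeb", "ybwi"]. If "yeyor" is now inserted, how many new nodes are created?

"ye" is already a path in the trie; the remaining "yor" must be added.
So 5 − 2 = 3 new nodes.

3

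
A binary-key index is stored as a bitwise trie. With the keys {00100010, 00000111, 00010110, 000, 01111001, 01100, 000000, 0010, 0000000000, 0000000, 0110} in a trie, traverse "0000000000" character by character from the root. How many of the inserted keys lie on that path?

Walk "0000000000" from the root; an end-of-word marker is hit whenever a stored word is a prefix of "0000000000".
Prefixes of the query that are stored words: "000", "000000", "0000000", "0000000000"
Count: 4

4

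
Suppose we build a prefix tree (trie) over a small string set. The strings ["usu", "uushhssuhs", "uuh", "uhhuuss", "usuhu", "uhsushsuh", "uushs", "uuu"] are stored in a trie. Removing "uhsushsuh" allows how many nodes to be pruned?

7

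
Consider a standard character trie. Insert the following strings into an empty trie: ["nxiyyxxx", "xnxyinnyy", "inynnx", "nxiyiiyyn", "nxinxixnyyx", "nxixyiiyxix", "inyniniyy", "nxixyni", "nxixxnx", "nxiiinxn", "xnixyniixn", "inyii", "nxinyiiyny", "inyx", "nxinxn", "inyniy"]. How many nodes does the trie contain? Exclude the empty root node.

Count nodes per top-level branch (shared prefixes stored once):
  'i'-branch (inyii, inyniniyy, inyniy, inynnx, inyx): 15 nodes
  'n'-branch (nxiiinxn, nxinxixnyyx, nxinxn, nxinyiiyny, nxixxnx, nxixyiiyxix, nxixyni, nxiyiiyyn, nxiyyxxx): 46 nodes
  'x'-branch (xnixyniixn, xnxyinnyy): 17 nodes
Sum: 78

78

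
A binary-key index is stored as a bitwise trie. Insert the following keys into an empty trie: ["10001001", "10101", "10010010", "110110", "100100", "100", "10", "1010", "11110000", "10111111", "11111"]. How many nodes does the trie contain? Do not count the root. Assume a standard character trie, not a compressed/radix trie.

For each word, the new-node count is its length minus the longest prefix already in the trie:
  "10001001" → 8 new (1, 0, 0, 0, 1, 0, 0, 1)
  "10101" → prefix "10" already present; 3 new (1, 0, 1)
  "10010010" → prefix "100" already present; 5 new (1, 0, 0, 1, 0)
  "110110" → prefix "1" already present; 5 new (1, 0, 1, 1, 0)
  "100100" → prefix "100100" already present; 0 new (none)
  "100" → prefix "100" already present; 0 new (none)
  "10" → prefix "10" already present; 0 new (none)
  "1010" → prefix "1010" already present; 0 new (none)
  "11110000" → prefix "11" already present; 6 new (1, 1, 0, 0, 0, 0)
  "10111111" → prefix "101" already present; 5 new (1, 1, 1, 1, 1)
  "11111" → prefix "1111" already present; 1 new (1)
Total nodes = 8 + 3 + 5 + 5 + 0 + 0 + 0 + 0 + 6 + 5 + 1 = 33

33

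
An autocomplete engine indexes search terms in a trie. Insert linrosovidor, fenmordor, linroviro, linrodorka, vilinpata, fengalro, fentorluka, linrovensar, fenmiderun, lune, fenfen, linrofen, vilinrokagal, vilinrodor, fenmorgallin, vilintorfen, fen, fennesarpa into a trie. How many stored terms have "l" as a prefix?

6

Walk to "l"; the words in its subtree are exactly those with that prefix.
Matches: "linrodorka", "linrofen", "linrosovidor", "linrovensar", "linroviro", "lune"
Count: 6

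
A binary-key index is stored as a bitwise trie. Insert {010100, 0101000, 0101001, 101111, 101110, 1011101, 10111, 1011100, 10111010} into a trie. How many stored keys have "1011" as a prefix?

6

Walk to "1011"; the words in its subtree are exactly those with that prefix.
Words under "1011": 10111, 101110, 1011100, 1011101, 10111010, 101111
Count: 6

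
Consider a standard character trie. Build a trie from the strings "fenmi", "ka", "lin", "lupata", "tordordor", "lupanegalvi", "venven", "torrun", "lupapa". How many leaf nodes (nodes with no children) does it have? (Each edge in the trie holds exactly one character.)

9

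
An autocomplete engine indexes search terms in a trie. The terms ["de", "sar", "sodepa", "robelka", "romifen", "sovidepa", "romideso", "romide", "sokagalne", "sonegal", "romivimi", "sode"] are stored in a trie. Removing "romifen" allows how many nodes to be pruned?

After clearing the end-marker at "romifen", prune upward until reaching a node still needed by another word.
The suffix "fen" (3 nodes) is used only by "romifen"; the node for "romi" still has the child "d", so pruning stops there.
Nodes removed: 3

3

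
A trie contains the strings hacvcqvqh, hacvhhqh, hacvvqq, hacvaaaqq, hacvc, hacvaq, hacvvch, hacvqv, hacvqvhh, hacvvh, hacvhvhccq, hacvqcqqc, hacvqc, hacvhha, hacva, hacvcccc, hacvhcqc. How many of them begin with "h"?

17

Traverse to the node for "h", then collect every word in that subtree.
Matches: "hacva", "hacvaaaqq", "hacvaq", "hacvc", "hacvcccc", "hacvcqvqh", "hacvhcqc", "hacvhha", "hacvhhqh", "hacvhvhccq", "hacvqc", "hacvqcqqc", "hacvqv", "hacvqvhh", "hacvvch", "hacvvh", "hacvvqq"
Count: 17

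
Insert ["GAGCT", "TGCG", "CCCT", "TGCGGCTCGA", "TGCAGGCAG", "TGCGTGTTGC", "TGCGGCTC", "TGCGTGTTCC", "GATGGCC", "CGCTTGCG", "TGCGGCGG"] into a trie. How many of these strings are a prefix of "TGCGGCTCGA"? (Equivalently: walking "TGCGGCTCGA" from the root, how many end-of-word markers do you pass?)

Check each prefix of "TGCGGCTCGA" against the stored set — each match is an end-marker on the path.
Prefixes of the query that are stored words: "TGCG", "TGCGGCTC", "TGCGGCTCGA"
Count: 3

3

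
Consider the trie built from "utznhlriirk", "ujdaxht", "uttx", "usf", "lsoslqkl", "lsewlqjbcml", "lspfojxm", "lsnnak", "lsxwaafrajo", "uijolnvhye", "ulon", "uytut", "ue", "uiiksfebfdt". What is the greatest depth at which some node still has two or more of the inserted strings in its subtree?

The deepest shared node is where two words last agree before diverging.
"lsewlqjbcml" and "lsnnak" agree on "ls" (2 characters) before diverging; nothing deeper is shared.
Longest shared-prefix length: 2

2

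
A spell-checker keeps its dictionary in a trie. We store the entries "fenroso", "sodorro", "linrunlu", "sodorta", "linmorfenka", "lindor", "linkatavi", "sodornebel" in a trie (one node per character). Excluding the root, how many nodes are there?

Insert word by word; a character creates a node only if that edge doesn't already exist:
  "fenroso" → 7 new (f, e, n, r, o, s, o)
  "sodorro" → 7 new (s, o, d, o, r, r, o)
  "linrunlu" → 8 new (l, i, n, r, u, n, l, u)
  "sodorta" → prefix "sodor" already present; 2 new (t, a)
  "linmorfenka" → prefix "lin" already present; 8 new (m, o, r, f, e, n, k, a)
  "lindor" → prefix "lin" already present; 3 new (d, o, r)
  "linkatavi" → prefix "lin" already present; 6 new (k, a, t, a, v, i)
  "sodornebel" → prefix "sodor" already present; 5 new (n, e, b, e, l)
Total nodes = 7 + 7 + 8 + 2 + 8 + 3 + 6 + 5 = 46

46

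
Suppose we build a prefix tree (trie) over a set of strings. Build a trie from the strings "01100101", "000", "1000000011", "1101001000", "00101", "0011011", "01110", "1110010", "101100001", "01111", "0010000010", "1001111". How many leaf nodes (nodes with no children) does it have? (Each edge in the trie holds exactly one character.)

12

Leaves are exactly the stored words that no other stored word extends.
Those words: "000", "0010000010", "00101", "0011011", "01100101", "01110", "01111", "1000000011", "1001111", "101100001", "1101001000", "1110010"
Leaf count: 12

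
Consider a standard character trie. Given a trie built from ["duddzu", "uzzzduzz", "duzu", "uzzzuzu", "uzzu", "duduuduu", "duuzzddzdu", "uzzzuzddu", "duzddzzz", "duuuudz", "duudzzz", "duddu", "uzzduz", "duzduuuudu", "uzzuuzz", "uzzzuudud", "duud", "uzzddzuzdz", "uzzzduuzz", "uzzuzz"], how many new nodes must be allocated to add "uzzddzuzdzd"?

1

"uzzddzuzdz" is already a path in the trie; the remaining "d" must be added.
New nodes needed: |"uzzddzuzdzd"| − 10 = 11 − 10 = 1.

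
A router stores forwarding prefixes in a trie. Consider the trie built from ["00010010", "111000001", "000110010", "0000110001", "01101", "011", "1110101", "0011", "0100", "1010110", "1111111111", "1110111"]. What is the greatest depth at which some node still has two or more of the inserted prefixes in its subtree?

Equivalently: take the maximum, over all pairs, of their longest common prefix length.
"1110101" and "1110111" agree on "11101" (5 characters) before diverging; nothing deeper is shared.
Longest shared-prefix length: 5

5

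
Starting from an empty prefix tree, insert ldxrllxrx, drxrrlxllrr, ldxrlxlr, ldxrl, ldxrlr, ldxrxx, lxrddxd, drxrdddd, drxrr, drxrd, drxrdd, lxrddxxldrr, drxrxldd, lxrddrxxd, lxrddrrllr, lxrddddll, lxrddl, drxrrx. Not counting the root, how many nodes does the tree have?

For each word, the new-node count is its length minus the longest prefix already in the trie:
  "ldxrllxrx" → 9 new (l, d, x, r, l, l, x, r, x)
  "drxrrlxllrr" → 11 new (d, r, x, r, r, l, x, l, l, r, r)
  "ldxrlxlr" → prefix "ldxrl" already present; 3 new (x, l, r)
  "ldxrl" → prefix "ldxrl" already present; 0 new (none)
  "ldxrlr" → prefix "ldxrl" already present; 1 new (r)
  "ldxrxx" → prefix "ldxr" already present; 2 new (x, x)
  "lxrddxd" → prefix "l" already present; 6 new (x, r, d, d, x, d)
  "drxrdddd" → prefix "drxr" already present; 4 new (d, d, d, d)
  "drxrr" → prefix "drxrr" already present; 0 new (none)
  "drxrd" → prefix "drxrd" already present; 0 new (none)
  "drxrdd" → prefix "drxrdd" already present; 0 new (none)
  "lxrddxxldrr" → prefix "lxrddx" already present; 5 new (x, l, d, r, r)
  "drxrxldd" → prefix "drxr" already present; 4 new (x, l, d, d)
  "lxrddrxxd" → prefix "lxrdd" already present; 4 new (r, x, x, d)
  "lxrddrrllr" → prefix "lxrddr" already present; 4 new (r, l, l, r)
  "lxrddddll" → prefix "lxrdd" already present; 4 new (d, d, l, l)
  "lxrddl" → prefix "lxrdd" already present; 1 new (l)
  "drxrrx" → prefix "drxrr" already present; 1 new (x)
Total nodes = 9 + 11 + 3 + 0 + 1 + 2 + 6 + 4 + 0 + 0 + 0 + 5 + 4 + 4 + 4 + 4 + 1 + 1 = 59

59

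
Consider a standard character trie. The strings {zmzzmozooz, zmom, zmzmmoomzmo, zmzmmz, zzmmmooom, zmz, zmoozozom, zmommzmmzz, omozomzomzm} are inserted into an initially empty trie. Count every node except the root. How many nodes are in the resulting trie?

52

Insert word by word; a character creates a node only if that edge doesn't already exist:
  "zmzzmozooz" → 10 new (z, m, z, z, m, o, z, o, o, z)
  "zmom" → prefix "zm" already present; 2 new (o, m)
  "zmzmmoomzmo" → prefix "zmz" already present; 8 new (m, m, o, o, m, z, m, o)
  "zmzmmz" → prefix "zmzmm" already present; 1 new (z)
  "zzmmmooom" → prefix "z" already present; 8 new (z, m, m, m, o, o, o, m)
  "zmz" → prefix "zmz" already present; 0 new (none)
  "zmoozozom" → prefix "zmo" already present; 6 new (o, z, o, z, o, m)
  "zmommzmmzz" → prefix "zmom" already present; 6 new (m, z, m, m, z, z)
  "omozomzomzm" → 11 new (o, m, o, z, o, m, z, o, m, z, m)
Total nodes = 10 + 2 + 8 + 1 + 8 + 0 + 6 + 6 + 11 = 52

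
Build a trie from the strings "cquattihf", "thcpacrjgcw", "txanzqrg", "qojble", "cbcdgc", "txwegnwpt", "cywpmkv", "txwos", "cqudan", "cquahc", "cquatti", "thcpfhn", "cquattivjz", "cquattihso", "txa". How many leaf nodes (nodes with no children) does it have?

13

Leaves are exactly the stored words that no other stored word extends.
Those words: "cbcdgc", "cquahc", "cquattihf", "cquattihso", "cquattivjz", "cqudan", "cywpmkv", "qojble", "thcpacrjgcw", "thcpfhn", "txanzqrg", "txwegnwpt", "txwos"
Leaf count: 13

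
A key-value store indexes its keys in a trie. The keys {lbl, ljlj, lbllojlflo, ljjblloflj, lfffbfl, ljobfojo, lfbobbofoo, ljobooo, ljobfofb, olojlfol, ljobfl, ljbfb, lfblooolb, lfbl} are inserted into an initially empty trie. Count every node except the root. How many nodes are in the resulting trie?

64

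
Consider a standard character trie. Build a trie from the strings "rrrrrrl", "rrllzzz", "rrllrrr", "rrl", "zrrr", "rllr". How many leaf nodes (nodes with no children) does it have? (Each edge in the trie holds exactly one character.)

5

Leaves are exactly the stored words that no other stored word extends.
Those words: "rllr", "rrllrrr", "rrllzzz", "rrrrrrl", "zrrr"
Leaf count: 5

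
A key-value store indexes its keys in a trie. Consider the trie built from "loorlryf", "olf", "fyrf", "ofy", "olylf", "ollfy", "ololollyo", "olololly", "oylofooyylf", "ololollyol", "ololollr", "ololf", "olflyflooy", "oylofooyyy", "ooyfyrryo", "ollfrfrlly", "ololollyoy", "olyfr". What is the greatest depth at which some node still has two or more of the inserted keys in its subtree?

The deepest shared node is where two words last agree before diverging.
e.g. "ololollyo" and "ololollyol" share the prefix "ololollyo" of length 9; no pair shares a longer one.
Longest shared-prefix length: 9

9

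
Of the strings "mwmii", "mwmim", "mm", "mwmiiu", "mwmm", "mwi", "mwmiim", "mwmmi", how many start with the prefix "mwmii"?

3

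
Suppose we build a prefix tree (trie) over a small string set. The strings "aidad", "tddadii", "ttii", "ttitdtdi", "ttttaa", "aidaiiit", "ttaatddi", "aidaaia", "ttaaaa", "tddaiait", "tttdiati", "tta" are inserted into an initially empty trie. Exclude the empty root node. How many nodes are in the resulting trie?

For each word, the new-node count is its length minus the longest prefix already in the trie:
  "aidad" → 5 new (a, i, d, a, d)
  "tddadii" → 7 new (t, d, d, a, d, i, i)
  "ttii" → prefix "t" already present; 3 new (t, i, i)
  "ttitdtdi" → prefix "tti" already present; 5 new (t, d, t, d, i)
  "ttttaa" → prefix "tt" already present; 4 new (t, t, a, a)
  "aidaiiit" → prefix "aida" already present; 4 new (i, i, i, t)
  "ttaatddi" → prefix "tt" already present; 6 new (a, a, t, d, d, i)
  "aidaaia" → prefix "aida" already present; 3 new (a, i, a)
  "ttaaaa" → prefix "ttaa" already present; 2 new (a, a)
  "tddaiait" → prefix "tdda" already present; 4 new (i, a, i, t)
  "tttdiati" → prefix "ttt" already present; 5 new (d, i, a, t, i)
  "tta" → prefix "tta" already present; 0 new (none)
Total nodes = 5 + 7 + 3 + 5 + 4 + 4 + 6 + 3 + 2 + 4 + 5 + 0 = 48

48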